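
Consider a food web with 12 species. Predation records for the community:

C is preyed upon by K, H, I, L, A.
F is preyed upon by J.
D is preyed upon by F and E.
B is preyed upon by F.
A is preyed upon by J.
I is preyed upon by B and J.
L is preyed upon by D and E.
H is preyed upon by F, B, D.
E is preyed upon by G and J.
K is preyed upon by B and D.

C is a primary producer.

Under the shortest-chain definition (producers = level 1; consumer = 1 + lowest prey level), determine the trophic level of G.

C is a producer → level 1.
L eats C → level 2.
E eats L → level 3.
G eats E → level 4.
No prey of G is below level 3, so 4 is the minimum.

Trophic level 4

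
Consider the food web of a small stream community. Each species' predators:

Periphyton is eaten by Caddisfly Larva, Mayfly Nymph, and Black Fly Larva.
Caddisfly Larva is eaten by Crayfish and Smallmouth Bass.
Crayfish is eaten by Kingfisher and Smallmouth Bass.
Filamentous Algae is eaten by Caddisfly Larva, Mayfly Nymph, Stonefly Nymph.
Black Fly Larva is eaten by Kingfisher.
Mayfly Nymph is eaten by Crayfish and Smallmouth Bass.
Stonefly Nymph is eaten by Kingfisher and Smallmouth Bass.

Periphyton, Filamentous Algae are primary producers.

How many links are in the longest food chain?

One longest chain: Periphyton → Mayfly Nymph → Crayfish → Kingfisher.
It has 4 species and 3 links.

3 links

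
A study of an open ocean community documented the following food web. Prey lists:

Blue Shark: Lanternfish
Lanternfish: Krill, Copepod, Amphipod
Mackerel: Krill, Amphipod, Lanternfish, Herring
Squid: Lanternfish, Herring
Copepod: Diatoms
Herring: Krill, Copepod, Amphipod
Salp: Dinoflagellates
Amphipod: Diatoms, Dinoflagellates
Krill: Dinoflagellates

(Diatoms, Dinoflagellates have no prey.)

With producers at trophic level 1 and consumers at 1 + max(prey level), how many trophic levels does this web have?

4

Producers (level 1): Diatoms, Dinoflagellates.
Dinoflagellates → Krill → Lanternfish → Blue Shark gives Blue Shark level 4.
No species has a prey at level 4, so no species reaches level 5.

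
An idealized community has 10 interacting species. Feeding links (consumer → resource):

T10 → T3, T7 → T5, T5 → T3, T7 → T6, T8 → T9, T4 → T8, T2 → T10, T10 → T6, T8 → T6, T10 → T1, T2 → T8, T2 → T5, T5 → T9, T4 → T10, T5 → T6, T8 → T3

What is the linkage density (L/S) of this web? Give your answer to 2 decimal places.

There are L = 16 links among S = 10 species.
L/S = 16/10 = 1.6000 ≈ 1.60.

L/S = 1.60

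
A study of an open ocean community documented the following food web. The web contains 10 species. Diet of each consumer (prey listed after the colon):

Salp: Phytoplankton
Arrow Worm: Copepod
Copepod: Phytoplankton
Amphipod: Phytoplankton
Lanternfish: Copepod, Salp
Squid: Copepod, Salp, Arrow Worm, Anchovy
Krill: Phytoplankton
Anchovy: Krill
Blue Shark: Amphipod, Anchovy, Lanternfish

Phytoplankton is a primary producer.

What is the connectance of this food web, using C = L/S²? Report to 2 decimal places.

C = 0.15

The web has S = 10 species and L = 15 feeding links.
C = L / S² = 15 / 100 = 0.1500 ≈ 0.15.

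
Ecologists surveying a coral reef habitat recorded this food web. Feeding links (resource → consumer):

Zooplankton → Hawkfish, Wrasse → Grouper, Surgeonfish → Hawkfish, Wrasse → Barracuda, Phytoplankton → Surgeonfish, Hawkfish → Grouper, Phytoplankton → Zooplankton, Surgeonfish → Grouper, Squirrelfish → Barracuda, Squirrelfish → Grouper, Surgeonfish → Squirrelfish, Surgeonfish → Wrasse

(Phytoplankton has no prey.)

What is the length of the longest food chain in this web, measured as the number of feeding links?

One longest chain: Phytoplankton → Surgeonfish → Wrasse → Barracuda.
It has 4 species and 3 links.

3 links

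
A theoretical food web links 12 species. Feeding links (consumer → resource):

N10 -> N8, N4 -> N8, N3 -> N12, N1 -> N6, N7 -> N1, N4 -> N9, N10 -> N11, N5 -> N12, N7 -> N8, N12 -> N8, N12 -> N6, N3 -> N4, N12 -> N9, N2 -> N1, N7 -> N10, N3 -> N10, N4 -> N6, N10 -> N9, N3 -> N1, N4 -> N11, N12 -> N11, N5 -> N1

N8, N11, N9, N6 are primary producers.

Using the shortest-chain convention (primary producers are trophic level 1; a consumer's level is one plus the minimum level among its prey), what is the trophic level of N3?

N8 is a producer → level 1.
N12 eats N8 → level 2.
N3 eats N12 → level 3.
No prey of N3 is below level 2, so 3 is the minimum.

Trophic level 3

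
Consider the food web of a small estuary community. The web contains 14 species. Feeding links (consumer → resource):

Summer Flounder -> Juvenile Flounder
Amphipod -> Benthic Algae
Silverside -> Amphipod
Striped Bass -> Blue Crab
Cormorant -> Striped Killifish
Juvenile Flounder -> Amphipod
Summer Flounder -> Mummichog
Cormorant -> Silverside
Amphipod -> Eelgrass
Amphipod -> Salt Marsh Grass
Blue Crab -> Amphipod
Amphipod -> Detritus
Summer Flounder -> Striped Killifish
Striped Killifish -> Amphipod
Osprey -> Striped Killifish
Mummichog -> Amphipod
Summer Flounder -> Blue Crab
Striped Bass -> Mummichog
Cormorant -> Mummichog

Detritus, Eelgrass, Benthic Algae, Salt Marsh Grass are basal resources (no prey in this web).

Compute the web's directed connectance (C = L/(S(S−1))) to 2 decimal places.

The web has S = 14 species and L = 19 feeding links.
C = L / (S(S−1)) = 19 / 182 = 0.1044 ≈ 0.10.

C = 0.10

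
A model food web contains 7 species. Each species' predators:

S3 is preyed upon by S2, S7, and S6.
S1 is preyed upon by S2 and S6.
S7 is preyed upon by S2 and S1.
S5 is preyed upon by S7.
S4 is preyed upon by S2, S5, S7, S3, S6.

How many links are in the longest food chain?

One longest chain: S4 → S5 → S7 → S1 → S2.
It has 5 species and 4 links.

4 links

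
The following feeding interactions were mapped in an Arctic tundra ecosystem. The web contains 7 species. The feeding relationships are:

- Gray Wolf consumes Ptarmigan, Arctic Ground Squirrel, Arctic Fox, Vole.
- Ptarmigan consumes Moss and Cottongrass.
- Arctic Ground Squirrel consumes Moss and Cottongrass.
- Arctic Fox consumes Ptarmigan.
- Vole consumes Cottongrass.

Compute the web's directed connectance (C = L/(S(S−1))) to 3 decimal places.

C = 0.238

The web has S = 7 species and L = 10 feeding links.
C = L / (S(S−1)) = 10 / 42 = 0.2381 ≈ 0.238.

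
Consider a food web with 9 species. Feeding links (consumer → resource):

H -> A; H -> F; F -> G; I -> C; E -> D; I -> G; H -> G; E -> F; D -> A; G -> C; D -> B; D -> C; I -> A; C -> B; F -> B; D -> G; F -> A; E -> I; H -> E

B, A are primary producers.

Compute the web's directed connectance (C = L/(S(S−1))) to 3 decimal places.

The web has S = 9 species and L = 19 feeding links.
C = L / (S(S−1)) = 19 / 72 = 0.2639 ≈ 0.264.

C = 0.264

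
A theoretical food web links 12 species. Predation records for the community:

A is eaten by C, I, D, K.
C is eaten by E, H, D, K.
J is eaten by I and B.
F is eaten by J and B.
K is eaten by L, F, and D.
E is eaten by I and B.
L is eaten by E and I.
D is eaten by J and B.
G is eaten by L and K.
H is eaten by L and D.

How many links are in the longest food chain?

5 links

One longest chain: A → C → K → L → E → I.
It has 6 species and 5 links.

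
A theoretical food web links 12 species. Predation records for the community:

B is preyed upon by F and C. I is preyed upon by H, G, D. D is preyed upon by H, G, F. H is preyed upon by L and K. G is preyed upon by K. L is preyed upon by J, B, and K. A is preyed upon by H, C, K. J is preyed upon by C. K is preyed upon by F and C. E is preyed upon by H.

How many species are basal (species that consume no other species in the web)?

Basal species (no prey listed): I, A, E.
Count: 3.

3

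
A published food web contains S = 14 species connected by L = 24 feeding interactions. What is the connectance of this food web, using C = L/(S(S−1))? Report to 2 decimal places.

C = 0.13

The web has S = 14 species and L = 24 feeding links.
C = L / (S(S−1)) = 24 / 182 = 0.1319 ≈ 0.13.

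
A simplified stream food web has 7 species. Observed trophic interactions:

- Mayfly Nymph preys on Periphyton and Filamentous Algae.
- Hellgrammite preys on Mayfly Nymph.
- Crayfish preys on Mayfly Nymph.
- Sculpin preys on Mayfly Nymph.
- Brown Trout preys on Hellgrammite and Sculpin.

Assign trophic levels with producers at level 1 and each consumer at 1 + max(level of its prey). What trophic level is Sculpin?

Trophic level 3

Filamentous Algae is a producer → level 1.
Mayfly Nymph eats Filamentous Algae (level 1); other prey at levels: Periphyton 1 → level 2.
Sculpin eats Mayfly Nymph → level 3.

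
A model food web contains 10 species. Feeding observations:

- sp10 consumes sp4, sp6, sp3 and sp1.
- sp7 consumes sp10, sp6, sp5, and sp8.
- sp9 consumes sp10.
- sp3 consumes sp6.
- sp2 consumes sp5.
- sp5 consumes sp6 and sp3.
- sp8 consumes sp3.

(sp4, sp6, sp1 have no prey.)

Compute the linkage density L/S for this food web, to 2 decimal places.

There are L = 14 links among S = 10 species.
L/S = 14/10 = 1.4000 ≈ 1.40.

L/S = 1.40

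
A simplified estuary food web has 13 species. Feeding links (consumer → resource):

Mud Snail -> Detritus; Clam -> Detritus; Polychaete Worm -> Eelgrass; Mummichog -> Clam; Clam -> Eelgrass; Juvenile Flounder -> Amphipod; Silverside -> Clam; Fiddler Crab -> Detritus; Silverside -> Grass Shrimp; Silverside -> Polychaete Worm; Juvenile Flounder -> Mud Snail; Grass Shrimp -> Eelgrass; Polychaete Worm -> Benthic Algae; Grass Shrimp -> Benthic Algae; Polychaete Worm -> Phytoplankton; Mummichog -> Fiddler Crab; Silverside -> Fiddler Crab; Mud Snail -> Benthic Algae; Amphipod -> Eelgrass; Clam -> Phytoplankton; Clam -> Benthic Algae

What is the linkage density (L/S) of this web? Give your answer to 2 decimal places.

There are L = 21 links among S = 13 species.
L/S = 21/13 = 1.6154 ≈ 1.62.

L/S = 1.62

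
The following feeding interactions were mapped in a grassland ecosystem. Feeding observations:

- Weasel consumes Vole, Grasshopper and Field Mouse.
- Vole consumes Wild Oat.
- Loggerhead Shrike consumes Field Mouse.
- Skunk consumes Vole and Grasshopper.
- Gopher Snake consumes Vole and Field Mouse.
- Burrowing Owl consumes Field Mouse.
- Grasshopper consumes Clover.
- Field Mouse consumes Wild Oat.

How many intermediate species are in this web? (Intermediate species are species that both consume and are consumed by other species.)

3

Intermediate species (has both prey and predators): Grasshopper, Field Mouse, Vole.
Count: 3.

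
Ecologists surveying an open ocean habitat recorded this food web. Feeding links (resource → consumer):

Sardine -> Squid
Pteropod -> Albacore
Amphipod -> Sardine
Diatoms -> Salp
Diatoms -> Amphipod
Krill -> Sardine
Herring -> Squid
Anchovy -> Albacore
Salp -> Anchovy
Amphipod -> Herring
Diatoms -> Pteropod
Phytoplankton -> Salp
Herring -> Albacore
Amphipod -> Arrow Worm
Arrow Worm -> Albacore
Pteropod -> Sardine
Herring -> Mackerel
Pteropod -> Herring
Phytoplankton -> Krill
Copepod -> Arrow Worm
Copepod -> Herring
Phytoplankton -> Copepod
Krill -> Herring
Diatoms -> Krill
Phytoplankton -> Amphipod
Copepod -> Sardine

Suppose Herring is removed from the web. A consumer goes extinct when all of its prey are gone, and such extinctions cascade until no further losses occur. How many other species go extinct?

Remove Herring.
Round 1: Mackerel (all prey gone) → extinct.
No further losses. Total secondary extinctions: 1.

1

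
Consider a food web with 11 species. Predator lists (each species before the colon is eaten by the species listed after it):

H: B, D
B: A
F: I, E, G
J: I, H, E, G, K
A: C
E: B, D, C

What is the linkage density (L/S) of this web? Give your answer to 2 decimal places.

There are L = 15 links among S = 11 species.
L/S = 15/11 = 1.3636 ≈ 1.36.

L/S = 1.36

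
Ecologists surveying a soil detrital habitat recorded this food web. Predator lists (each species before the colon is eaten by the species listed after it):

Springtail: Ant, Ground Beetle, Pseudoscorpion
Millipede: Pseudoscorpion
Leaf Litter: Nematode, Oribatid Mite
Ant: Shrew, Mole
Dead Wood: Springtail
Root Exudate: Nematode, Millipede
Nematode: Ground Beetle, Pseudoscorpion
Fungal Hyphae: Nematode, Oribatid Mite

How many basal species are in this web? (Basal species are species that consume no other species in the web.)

Basal species (no prey listed): Leaf Litter, Root Exudate, Dead Wood, Fungal Hyphae.
Count: 4.

4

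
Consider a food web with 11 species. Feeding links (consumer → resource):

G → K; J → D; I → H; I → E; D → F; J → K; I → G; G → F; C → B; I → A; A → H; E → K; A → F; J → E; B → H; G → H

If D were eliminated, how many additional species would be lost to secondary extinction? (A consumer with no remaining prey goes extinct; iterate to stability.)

0

Remove D.
Every predator of it retains at least one other prey: J still has K, E.
No consumer loses all prey, so no secondary extinctions occur.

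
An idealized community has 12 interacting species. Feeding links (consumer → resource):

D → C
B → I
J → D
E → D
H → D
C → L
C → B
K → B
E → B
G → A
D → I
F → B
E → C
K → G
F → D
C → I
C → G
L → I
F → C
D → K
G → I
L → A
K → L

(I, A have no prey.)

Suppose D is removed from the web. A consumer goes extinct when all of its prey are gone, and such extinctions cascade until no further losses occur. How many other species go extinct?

Remove D.
Round 1: J (all prey gone), H (all prey gone) → extinct.
No further losses. Total secondary extinctions: 2.

2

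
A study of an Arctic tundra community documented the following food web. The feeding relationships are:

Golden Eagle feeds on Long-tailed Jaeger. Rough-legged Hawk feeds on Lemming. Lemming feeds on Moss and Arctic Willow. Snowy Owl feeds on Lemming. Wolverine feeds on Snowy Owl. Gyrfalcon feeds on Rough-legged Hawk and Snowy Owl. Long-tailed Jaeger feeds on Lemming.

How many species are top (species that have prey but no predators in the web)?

3

Top species (has prey, but nothing eats it): Wolverine, Gyrfalcon, Golden Eagle.
Count: 3.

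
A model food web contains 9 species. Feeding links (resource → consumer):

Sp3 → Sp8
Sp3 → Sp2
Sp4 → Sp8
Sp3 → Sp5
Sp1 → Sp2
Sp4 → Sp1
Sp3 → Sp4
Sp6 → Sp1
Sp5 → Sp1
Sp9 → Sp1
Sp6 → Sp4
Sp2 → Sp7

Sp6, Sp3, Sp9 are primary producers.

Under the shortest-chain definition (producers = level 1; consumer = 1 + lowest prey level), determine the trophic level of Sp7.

Trophic level 3

Sp3 is a producer → level 1.
Sp2 eats Sp3 → level 2.
Sp7 eats Sp2 → level 3.
No prey of Sp7 is below level 2, so 3 is the minimum.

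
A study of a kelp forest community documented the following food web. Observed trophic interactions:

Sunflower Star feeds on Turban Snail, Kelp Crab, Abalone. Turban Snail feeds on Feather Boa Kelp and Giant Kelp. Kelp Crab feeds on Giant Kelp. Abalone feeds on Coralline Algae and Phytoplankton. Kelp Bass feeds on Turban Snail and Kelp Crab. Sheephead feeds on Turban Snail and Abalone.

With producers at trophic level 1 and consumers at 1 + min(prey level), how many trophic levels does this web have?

3

Producers (level 1): Feather Boa Kelp, Coralline Algae, Giant Kelp, Phytoplankton.
Following each consumer down to its lowest-level prey: Feather Boa Kelp → Turban Snail → Sheephead (levels 1 through 3).
All prey of Sheephead (Turban Snail 2, Abalone 2) are at level 2 or above, so Sheephead is at level 1 + 2 = 3.
Every consumer has at least one prey at level 2 or below, so none exceeds level 3.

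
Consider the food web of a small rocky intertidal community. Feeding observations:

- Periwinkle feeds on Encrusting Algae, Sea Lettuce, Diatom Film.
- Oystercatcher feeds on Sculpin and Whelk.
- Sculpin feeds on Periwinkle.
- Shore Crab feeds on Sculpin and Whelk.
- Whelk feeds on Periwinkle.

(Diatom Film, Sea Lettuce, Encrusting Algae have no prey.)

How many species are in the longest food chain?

4 species

One longest chain: Diatom Film → Periwinkle → Sculpin → Oystercatcher.
It has 4 species and 3 links.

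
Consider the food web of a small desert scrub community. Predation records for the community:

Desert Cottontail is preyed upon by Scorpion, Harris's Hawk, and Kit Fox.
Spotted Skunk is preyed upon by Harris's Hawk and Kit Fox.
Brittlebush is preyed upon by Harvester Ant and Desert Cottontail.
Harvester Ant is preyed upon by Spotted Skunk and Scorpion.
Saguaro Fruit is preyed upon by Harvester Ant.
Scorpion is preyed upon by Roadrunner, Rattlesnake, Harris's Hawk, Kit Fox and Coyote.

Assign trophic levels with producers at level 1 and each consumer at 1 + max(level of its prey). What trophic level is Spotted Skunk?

Trophic level 3

Saguaro Fruit is a producer → level 1.
Harvester Ant eats Saguaro Fruit (level 1); other prey at levels: Brittlebush 1 → level 2.
Spotted Skunk eats Harvester Ant → level 3.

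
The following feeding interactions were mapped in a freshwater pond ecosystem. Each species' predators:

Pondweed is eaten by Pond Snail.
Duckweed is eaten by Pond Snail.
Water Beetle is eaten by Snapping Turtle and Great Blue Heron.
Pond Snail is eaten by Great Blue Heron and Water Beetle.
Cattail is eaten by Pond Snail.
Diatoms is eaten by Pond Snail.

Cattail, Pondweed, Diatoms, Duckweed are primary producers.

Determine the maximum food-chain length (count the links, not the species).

3 links

One longest chain: Cattail → Pond Snail → Water Beetle → Snapping Turtle.
It has 4 species and 3 links.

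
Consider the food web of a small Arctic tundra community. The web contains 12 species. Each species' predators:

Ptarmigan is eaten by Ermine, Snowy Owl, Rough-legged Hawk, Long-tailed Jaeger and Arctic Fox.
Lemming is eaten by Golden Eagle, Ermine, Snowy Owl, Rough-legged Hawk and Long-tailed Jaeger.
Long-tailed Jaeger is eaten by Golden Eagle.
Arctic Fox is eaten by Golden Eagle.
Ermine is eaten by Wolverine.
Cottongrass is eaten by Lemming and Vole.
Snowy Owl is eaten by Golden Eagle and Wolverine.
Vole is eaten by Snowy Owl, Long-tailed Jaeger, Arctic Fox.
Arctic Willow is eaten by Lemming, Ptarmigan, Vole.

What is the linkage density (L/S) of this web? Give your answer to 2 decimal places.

There are L = 23 links among S = 12 species.
L/S = 23/12 = 1.9167 ≈ 1.92.

L/S = 1.92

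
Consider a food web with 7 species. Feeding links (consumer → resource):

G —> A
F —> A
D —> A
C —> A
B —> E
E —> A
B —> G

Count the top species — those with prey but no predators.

4

Top species (has prey, but nothing eats it): D, C, F, B.
Count: 4.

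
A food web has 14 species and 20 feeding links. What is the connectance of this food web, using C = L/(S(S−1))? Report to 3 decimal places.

C = 0.110

The web has S = 14 species and L = 20 feeding links.
C = L / (S(S−1)) = 20 / 182 = 0.1099 ≈ 0.110.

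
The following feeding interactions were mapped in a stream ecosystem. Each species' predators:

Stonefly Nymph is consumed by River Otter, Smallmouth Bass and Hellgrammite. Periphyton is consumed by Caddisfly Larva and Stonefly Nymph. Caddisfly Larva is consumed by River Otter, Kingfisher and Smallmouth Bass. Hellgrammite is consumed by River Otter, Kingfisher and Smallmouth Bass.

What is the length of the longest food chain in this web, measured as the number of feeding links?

One longest chain: Periphyton → Stonefly Nymph → Hellgrammite → Smallmouth Bass.
It has 4 species and 3 links.

3 links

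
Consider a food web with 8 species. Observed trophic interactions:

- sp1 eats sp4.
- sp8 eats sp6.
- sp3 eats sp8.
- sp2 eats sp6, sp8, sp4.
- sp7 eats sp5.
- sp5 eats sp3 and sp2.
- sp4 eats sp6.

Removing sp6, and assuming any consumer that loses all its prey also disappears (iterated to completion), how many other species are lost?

Remove sp6.
Round 1: sp8 (all prey gone), sp4 (all prey gone) → extinct.
Round 2: sp2 (all prey gone), sp1 (all prey gone), sp3 (all prey gone) → extinct.
Round 3: sp5 (all prey gone) → extinct.
Round 4: sp7 (all prey gone) → extinct.
No further losses. Total secondary extinctions: 7.

7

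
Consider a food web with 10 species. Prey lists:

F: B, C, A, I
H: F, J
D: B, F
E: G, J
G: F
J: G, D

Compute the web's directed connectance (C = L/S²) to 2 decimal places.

The web has S = 10 species and L = 13 feeding links.
C = L / S² = 13 / 100 = 0.1300 ≈ 0.13.

C = 0.13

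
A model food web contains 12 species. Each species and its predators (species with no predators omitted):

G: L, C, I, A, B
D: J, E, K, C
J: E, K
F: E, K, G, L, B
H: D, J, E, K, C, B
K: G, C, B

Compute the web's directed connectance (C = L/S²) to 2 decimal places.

C = 0.17

The web has S = 12 species and L = 25 feeding links.
C = L / S² = 25 / 144 = 0.1736 ≈ 0.17.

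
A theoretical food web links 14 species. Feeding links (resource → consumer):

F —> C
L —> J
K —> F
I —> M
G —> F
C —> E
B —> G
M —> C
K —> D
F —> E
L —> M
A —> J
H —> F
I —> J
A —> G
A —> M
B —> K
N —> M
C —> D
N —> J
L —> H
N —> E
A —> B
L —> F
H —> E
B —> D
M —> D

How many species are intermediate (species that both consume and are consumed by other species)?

Intermediate species (has both prey and predators): M, H, B, K, G, F, C.
Count: 7.

7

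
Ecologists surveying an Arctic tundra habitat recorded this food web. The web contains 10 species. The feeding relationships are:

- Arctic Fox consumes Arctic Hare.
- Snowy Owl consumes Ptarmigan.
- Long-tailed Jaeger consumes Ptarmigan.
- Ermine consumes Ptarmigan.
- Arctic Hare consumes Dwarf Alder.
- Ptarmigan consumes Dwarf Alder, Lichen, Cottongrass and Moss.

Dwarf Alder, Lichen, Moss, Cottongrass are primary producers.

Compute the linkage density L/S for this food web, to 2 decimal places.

There are L = 9 links among S = 10 species.
L/S = 9/10 = 0.9000 ≈ 0.90.

L/S = 0.90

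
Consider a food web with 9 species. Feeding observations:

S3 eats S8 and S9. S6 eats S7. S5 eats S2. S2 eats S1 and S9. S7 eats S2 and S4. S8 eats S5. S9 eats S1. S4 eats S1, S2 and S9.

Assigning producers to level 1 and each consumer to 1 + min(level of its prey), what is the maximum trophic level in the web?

4

Producers (level 1): S1.
Following each consumer down to its lowest-level prey: S1 → S2 → S7 → S6 (levels 1 through 4).
All prey of S6 (S7 3) are at level 3 or above, so S6 is at level 1 + 3 = 4.
Every consumer has at least one prey at level 3 or below, so none exceeds level 4.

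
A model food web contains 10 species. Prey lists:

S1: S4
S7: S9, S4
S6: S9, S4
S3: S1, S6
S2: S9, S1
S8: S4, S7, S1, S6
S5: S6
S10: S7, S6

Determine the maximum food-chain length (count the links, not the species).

One longest chain: S9 → S7 → S8.
It has 3 species and 2 links.

2 links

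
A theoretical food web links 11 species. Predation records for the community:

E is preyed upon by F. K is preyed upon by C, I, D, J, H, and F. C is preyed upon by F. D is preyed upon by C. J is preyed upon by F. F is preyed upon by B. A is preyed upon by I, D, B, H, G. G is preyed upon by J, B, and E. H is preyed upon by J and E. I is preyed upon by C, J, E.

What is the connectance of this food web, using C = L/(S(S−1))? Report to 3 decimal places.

C = 0.218

The web has S = 11 species and L = 24 feeding links.
C = L / (S(S−1)) = 24 / 110 = 0.2182 ≈ 0.218.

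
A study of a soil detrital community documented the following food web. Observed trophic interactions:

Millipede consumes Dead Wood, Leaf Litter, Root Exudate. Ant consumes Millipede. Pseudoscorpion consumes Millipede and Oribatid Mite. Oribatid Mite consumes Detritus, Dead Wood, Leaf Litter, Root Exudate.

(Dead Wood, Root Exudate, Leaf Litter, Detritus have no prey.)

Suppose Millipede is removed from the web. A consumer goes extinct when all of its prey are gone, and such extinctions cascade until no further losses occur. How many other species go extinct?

1

Remove Millipede.
Round 1: Ant (all prey gone) → extinct.
No further losses. Total secondary extinctions: 1.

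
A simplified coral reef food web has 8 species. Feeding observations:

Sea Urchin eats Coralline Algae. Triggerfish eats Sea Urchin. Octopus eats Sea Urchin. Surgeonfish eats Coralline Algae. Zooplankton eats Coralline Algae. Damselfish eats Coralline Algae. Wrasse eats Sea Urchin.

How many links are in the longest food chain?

2 links

One longest chain: Coralline Algae → Sea Urchin → Octopus.
It has 3 species and 2 links.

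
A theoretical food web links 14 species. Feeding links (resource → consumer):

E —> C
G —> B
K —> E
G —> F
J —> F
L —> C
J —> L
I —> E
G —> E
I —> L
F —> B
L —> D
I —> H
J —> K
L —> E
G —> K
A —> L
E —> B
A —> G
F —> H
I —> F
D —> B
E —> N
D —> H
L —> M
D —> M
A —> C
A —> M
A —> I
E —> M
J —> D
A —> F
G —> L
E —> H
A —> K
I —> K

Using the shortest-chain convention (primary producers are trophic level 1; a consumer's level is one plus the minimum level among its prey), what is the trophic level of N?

Trophic level 4

A is a producer → level 1.
G eats A → level 2.
E eats G → level 3.
N eats E → level 4.
No prey of N is below level 3, so 4 is the minimum.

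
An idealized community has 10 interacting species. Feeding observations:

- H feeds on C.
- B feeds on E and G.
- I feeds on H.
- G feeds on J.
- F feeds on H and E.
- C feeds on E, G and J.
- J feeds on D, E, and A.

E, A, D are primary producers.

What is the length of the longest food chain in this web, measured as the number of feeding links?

5 links

One longest chain: E → J → G → C → H → I.
It has 6 species and 5 links.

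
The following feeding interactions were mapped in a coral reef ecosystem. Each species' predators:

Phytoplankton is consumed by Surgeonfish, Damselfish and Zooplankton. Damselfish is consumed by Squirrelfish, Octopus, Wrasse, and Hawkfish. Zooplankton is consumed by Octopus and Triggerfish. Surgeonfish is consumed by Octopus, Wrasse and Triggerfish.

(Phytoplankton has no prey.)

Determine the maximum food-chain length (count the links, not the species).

2 links

One longest chain: Phytoplankton → Damselfish → Octopus.
It has 3 species and 2 links.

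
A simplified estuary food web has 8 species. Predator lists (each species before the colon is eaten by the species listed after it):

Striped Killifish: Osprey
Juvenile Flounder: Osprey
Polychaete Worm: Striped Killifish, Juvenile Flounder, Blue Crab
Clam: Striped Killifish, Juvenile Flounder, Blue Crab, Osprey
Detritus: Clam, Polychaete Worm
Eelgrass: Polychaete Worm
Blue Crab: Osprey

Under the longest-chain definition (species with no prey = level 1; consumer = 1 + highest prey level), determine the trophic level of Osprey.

Detritus has no prey (basal) → level 1.
Clam eats Detritus → level 2.
Striped Killifish eats Clam (level 2); other prey at levels: Polychaete Worm 2 → level 3.
Osprey eats Striped Killifish (level 3); other prey at levels: Clam 2, Juvenile Flounder 3, Blue Crab 3 → level 4.

Trophic level 4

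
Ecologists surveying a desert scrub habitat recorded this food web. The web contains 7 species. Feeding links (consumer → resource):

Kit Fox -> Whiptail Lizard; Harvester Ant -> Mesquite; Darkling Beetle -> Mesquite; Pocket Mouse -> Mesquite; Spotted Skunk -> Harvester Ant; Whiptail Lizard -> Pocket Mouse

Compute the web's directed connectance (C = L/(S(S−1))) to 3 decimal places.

The web has S = 7 species and L = 6 feeding links.
C = L / (S(S−1)) = 6 / 42 = 0.1429 ≈ 0.143.

C = 0.143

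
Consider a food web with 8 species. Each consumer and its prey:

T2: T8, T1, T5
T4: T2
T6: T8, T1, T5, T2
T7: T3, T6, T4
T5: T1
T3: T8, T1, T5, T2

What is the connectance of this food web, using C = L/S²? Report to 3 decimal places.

C = 0.250

The web has S = 8 species and L = 16 feeding links.
C = L / S² = 16 / 64 = 0.2500 ≈ 0.250.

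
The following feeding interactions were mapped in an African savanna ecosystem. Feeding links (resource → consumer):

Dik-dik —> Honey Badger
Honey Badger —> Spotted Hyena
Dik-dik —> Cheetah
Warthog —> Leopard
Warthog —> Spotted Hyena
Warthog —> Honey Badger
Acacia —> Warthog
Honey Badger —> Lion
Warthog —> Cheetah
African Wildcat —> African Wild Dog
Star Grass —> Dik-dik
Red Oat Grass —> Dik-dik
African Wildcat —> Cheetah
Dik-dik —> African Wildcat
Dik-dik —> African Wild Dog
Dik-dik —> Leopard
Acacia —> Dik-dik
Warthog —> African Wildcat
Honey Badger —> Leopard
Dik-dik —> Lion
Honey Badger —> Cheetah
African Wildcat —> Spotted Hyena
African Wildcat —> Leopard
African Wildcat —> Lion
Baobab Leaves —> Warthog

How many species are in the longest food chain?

4 species

One longest chain: Star Grass → Dik-dik → African Wildcat → African Wild Dog.
It has 4 species and 3 links.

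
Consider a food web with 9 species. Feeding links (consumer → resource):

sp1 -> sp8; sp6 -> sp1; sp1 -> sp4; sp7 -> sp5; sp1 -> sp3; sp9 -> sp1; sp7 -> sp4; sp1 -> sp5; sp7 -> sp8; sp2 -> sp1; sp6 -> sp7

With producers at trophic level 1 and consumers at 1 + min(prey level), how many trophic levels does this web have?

3

Producers (level 1): sp3, sp4, sp8, sp5.
Following each consumer down to its lowest-level prey: sp3 → sp1 → sp9 (levels 1 through 3).
All prey of sp9 (sp1 2) are at level 2 or above, so sp9 is at level 1 + 2 = 3.
Every consumer has at least one prey at level 2 or below, so none exceeds level 3.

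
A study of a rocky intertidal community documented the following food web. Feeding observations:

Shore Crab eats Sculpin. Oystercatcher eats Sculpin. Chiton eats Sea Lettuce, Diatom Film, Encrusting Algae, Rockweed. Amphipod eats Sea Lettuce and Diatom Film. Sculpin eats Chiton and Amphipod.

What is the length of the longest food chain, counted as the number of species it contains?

4 species

One longest chain: Sea Lettuce → Amphipod → Sculpin → Oystercatcher.
It has 4 species and 3 links.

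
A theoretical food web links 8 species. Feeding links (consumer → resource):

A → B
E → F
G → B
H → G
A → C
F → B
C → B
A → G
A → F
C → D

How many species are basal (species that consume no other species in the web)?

2

Basal species (no prey listed): D, B.
Count: 2.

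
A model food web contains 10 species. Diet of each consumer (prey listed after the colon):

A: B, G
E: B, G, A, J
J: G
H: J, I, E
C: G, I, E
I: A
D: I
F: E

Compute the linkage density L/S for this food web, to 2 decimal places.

There are L = 16 links among S = 10 species.
L/S = 16/10 = 1.6000 ≈ 1.60.

L/S = 1.60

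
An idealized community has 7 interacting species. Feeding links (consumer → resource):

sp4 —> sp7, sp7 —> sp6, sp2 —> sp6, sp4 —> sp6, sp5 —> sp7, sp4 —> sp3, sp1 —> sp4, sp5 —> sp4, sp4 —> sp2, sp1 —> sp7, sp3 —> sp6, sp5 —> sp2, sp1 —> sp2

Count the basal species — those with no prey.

1

Basal species (no prey listed): sp6.
Count: 1.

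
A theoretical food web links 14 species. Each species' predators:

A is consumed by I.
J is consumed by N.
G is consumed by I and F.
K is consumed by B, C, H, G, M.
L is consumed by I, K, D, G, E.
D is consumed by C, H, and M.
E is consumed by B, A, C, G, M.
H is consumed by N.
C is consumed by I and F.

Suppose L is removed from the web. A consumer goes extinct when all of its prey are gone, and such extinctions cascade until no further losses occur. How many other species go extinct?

11

Remove L.
Round 1: K (all prey gone), D (all prey gone), E (all prey gone) → extinct.
Round 2: A (all prey gone), H (all prey gone), B (all prey gone), G (all prey gone), M (all prey gone), C (all prey gone) → extinct.
Round 3: F (all prey gone), I (all prey gone) → extinct.
No further losses. Total secondary extinctions: 11.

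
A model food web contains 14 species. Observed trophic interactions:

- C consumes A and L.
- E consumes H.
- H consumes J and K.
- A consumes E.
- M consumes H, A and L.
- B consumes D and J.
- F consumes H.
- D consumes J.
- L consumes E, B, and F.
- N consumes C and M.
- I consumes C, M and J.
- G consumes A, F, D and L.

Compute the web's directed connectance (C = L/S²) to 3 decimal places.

The web has S = 14 species and L = 25 feeding links.
C = L / S² = 25 / 196 = 0.1276 ≈ 0.128.

C = 0.128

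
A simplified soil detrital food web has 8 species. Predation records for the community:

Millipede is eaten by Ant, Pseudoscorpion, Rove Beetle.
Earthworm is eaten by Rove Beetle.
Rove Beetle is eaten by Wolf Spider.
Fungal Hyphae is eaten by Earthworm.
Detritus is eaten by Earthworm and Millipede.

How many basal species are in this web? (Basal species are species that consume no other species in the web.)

Basal species (no prey listed): Detritus, Fungal Hyphae.
Count: 2.

2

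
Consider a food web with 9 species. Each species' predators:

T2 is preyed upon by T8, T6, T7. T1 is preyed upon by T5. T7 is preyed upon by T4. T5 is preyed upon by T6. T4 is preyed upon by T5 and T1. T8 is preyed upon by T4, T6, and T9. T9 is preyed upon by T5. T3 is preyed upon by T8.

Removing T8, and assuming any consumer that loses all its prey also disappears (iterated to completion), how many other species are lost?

Remove T8.
Round 1: T9 (all prey gone) → extinct.
No further losses. Total secondary extinctions: 1.

1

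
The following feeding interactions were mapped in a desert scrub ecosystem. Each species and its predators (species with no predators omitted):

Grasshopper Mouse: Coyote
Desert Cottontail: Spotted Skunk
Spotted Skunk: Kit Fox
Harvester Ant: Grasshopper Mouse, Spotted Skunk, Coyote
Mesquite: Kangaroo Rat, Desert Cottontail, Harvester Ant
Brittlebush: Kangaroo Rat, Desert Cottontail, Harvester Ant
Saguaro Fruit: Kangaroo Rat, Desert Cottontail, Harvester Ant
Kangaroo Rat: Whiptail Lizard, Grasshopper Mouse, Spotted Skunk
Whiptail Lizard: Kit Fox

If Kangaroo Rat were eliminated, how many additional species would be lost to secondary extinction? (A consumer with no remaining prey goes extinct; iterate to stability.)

Remove Kangaroo Rat.
Round 1: Whiptail Lizard (all prey gone) → extinct.
No further losses. Total secondary extinctions: 1.

1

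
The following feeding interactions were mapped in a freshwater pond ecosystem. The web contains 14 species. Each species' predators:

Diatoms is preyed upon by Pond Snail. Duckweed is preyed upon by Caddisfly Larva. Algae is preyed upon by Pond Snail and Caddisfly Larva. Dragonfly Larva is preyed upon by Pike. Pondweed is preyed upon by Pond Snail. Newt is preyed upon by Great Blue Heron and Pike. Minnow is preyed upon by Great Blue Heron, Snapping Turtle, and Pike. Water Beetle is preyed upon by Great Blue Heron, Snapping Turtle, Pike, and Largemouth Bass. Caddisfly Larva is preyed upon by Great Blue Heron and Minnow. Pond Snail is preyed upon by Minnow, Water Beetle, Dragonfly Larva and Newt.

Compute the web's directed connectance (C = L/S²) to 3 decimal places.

The web has S = 14 species and L = 21 feeding links.
C = L / S² = 21 / 196 = 0.1071 ≈ 0.107.

C = 0.107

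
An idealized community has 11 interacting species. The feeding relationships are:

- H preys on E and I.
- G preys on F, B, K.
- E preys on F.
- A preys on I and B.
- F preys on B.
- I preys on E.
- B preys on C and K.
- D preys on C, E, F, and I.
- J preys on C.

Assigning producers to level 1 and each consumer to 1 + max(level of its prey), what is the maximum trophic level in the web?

Producers (level 1): K, C.
K → B → F → E → I → A gives A level 6.
No species has a prey at level 6, so no species reaches level 7.

6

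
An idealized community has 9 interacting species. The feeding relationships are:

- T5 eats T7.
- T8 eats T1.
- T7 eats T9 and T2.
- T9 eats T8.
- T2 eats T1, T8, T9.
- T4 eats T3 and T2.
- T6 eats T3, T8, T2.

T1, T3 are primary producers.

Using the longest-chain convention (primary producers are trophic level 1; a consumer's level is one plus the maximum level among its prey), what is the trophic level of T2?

Trophic level 4

T1 is a producer → level 1.
T8 eats T1 → level 2.
T9 eats T8 → level 3.
T2 eats T9 (level 3); other prey at levels: T1 1, T8 2 → level 4.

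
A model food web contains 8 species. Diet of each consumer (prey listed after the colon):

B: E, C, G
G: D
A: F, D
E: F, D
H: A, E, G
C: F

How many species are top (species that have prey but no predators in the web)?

2

Top species (has prey, but nothing eats it): H, B.
Count: 2.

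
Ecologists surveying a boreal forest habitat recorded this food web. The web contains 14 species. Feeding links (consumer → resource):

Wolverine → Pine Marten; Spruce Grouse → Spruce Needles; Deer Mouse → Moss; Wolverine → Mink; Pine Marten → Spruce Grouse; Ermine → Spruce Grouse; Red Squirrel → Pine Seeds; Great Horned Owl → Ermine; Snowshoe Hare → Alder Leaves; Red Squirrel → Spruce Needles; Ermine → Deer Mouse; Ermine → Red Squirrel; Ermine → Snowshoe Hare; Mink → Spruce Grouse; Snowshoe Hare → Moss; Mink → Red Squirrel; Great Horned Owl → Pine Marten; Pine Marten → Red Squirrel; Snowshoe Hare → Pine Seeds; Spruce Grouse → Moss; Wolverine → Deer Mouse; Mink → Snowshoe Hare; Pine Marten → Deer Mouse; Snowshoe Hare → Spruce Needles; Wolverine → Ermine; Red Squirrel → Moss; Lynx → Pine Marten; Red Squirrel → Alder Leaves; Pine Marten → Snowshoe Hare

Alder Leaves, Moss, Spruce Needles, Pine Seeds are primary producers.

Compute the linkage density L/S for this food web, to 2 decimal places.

L/S = 2.07

There are L = 29 links among S = 14 species.
L/S = 29/14 = 2.0714 ≈ 2.07.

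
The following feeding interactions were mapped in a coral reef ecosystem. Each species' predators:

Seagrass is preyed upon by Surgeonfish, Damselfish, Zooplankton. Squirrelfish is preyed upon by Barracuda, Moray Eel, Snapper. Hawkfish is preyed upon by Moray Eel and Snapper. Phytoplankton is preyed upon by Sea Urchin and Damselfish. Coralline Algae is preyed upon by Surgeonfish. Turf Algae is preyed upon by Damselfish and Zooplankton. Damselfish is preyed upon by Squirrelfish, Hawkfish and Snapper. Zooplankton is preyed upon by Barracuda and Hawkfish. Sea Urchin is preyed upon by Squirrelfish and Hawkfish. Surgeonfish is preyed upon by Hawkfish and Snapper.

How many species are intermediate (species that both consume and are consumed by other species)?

6

Intermediate species (has both prey and predators): Surgeonfish, Damselfish, Sea Urchin, Zooplankton, Hawkfish, Squirrelfish.
Count: 6.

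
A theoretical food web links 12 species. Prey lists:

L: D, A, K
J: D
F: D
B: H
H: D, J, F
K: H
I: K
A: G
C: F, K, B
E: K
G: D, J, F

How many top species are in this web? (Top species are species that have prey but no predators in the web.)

4

Top species (has prey, but nothing eats it): E, L, C, I.
Count: 4.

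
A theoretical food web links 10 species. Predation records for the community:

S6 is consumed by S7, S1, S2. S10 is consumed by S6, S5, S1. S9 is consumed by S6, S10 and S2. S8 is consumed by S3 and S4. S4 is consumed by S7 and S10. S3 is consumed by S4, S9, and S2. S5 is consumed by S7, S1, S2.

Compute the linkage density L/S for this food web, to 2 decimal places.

There are L = 19 links among S = 10 species.
L/S = 19/10 = 1.9000 ≈ 1.90.

L/S = 1.90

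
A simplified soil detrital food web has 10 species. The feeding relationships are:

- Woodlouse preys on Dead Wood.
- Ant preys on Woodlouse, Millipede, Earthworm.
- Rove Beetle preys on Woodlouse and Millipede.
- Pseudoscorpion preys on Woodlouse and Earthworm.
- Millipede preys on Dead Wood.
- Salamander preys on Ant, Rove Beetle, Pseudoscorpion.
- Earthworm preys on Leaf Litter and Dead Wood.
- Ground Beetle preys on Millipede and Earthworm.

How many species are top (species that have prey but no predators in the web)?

2

Top species (has prey, but nothing eats it): Ground Beetle, Salamander.
Count: 2.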